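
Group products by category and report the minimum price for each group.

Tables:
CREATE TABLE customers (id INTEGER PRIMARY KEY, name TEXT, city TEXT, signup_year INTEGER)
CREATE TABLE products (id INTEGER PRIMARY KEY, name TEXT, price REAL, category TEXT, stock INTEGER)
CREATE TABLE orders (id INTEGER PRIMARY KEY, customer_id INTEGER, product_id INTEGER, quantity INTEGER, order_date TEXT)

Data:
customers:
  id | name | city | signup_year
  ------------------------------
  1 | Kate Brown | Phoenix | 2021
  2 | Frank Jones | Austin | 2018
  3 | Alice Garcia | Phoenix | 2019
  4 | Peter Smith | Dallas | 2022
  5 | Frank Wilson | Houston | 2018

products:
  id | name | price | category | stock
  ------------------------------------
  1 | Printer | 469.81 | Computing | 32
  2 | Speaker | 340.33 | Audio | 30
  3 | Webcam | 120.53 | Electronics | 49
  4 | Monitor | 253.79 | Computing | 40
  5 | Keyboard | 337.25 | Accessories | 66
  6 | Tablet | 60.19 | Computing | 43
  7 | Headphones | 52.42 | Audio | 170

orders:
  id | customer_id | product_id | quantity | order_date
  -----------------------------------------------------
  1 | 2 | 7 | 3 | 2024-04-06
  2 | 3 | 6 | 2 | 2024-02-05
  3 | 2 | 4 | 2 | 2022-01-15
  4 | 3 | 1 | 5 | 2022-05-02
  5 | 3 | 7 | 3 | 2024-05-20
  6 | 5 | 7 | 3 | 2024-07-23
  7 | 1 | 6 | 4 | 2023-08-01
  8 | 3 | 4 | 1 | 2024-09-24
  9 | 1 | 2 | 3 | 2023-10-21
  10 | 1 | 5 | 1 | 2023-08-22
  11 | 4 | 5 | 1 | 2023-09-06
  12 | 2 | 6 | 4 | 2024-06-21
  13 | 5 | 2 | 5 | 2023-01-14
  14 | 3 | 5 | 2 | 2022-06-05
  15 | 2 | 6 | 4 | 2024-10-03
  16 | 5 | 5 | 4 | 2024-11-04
SELECT category, MIN(price) AS min_price FROM products GROUP BY category

Execution result:
category | min_price
Accessories | 337.25
Audio | 52.42
Computing | 60.19
Electronics | 120.53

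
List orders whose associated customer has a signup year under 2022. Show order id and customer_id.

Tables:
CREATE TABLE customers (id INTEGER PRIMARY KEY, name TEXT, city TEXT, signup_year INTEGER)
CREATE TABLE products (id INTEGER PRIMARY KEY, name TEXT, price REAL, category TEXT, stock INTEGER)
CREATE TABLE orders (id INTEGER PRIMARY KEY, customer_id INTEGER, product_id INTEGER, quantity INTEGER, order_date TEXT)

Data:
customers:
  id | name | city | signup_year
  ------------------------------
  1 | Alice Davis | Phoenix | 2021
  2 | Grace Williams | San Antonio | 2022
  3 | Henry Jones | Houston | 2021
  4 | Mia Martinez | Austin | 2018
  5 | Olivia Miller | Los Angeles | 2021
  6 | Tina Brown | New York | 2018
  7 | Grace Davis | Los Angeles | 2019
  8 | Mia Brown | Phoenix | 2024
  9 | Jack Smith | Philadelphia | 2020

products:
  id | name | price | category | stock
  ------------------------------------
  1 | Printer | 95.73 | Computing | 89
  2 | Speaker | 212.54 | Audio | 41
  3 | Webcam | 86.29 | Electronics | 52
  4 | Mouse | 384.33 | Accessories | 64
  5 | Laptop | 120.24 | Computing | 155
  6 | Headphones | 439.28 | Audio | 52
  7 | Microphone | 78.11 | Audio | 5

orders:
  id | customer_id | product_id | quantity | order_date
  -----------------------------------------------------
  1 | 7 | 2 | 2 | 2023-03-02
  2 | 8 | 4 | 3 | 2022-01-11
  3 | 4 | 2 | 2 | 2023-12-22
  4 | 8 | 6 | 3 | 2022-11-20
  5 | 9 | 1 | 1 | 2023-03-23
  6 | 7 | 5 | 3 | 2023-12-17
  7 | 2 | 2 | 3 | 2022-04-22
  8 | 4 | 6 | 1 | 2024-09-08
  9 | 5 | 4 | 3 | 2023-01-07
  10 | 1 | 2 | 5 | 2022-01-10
SELECT id, customer_id FROM orders WHERE customer_id IN (SELECT id FROM customers WHERE signup_year < 2022)

Execution result:
id | customer_id
1 | 7
3 | 4
5 | 9
6 | 7
8 | 4
9 | 5
10 | 1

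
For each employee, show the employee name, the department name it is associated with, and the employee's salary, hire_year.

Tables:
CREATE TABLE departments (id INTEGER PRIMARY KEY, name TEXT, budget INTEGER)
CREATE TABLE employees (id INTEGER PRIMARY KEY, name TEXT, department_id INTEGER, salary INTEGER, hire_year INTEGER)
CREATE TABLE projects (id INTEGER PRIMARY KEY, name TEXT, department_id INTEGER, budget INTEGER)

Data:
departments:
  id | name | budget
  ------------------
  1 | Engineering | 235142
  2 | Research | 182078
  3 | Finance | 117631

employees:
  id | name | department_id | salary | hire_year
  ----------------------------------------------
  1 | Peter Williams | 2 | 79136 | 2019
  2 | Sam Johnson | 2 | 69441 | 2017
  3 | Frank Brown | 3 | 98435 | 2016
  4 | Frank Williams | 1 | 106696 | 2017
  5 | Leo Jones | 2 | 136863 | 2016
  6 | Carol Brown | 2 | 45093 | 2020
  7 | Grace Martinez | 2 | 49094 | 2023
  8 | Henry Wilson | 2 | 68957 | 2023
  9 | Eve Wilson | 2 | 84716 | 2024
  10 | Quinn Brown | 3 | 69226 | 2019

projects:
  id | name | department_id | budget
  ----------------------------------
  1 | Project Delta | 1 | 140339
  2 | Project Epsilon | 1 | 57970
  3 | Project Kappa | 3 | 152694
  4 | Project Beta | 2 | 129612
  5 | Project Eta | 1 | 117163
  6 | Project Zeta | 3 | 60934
SELECT c.name, p.name AS department, c.salary, c.hire_year FROM employees c JOIN departments p ON c.department_id = p.id

Execution result:
name | department | salary | hire_year
Peter Williams | Research | 79136 | 2019
Sam Johnson | Research | 69441 | 2017
Frank Brown | Finance | 98435 | 2016
Frank Williams | Engineering | 106696 | 2017
Leo Jones | Research | 136863 | 2016
Carol Brown | Research | 45093 | 2020
Grace Martinez | Research | 49094 | 2023
Henry Wilson | Research | 68957 | 2023
Eve Wilson | Research | 84716 | 2024
Quinn Brown | Finance | 69226 | 2019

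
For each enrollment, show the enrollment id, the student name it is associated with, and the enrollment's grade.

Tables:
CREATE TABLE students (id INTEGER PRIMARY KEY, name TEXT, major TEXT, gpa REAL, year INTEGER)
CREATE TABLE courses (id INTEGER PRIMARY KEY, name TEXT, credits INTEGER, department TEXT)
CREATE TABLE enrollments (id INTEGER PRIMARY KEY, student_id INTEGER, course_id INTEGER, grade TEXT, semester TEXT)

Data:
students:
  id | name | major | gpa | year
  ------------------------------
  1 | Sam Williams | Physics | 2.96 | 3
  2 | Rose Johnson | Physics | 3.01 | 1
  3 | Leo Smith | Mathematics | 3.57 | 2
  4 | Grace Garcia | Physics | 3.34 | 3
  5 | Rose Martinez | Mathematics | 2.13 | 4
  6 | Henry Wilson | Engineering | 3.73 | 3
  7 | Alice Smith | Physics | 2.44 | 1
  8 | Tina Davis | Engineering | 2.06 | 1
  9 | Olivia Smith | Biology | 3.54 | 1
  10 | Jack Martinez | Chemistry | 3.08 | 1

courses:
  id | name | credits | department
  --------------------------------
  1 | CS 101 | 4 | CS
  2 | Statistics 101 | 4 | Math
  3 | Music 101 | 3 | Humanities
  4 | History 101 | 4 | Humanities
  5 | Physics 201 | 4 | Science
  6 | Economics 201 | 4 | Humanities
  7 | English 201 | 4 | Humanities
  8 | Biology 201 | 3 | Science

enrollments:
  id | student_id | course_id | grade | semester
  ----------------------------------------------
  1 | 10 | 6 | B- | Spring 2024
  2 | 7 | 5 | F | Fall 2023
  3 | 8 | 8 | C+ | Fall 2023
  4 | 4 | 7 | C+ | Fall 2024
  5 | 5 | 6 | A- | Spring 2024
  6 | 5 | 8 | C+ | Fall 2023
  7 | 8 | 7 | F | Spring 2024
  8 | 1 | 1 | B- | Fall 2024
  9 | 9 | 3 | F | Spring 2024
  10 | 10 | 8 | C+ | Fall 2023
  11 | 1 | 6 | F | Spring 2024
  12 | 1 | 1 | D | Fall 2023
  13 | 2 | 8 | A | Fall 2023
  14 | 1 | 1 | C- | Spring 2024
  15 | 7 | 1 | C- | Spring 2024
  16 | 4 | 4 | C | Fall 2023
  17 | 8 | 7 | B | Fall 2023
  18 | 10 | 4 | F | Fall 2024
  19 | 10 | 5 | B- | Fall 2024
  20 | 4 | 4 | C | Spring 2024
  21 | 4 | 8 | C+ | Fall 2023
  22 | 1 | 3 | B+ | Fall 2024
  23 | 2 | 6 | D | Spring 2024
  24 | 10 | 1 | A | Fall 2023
SELECT c.id, p.name AS student, c.grade FROM enrollments c JOIN students p ON c.student_id = p.id

Execution result:
id | student | grade
1 | Jack Martinez | B-
2 | Alice Smith | F
3 | Tina Davis | C+
4 | Grace Garcia | C+
5 | Rose Martinez | A-
6 | Rose Martinez | C+
7 | Tina Davis | F
8 | Sam Williams | B-
9 | Olivia Smith | F
10 | Jack Martinez | C+
11 | Sam Williams | F
12 | Sam Williams | D
13 | Rose Johnson | A
14 | Sam Williams | C-
15 | Alice Smith | C-
16 | Grace Garcia | C
17 | Tina Davis | B
18 | Jack Martinez | F
19 | Jack Martinez | B-
20 | Grace Garcia | C
21 | Grace Garcia | C+
22 | Sam Williams | B+
23 | Rose Johnson | D
24 | Jack Martinez | A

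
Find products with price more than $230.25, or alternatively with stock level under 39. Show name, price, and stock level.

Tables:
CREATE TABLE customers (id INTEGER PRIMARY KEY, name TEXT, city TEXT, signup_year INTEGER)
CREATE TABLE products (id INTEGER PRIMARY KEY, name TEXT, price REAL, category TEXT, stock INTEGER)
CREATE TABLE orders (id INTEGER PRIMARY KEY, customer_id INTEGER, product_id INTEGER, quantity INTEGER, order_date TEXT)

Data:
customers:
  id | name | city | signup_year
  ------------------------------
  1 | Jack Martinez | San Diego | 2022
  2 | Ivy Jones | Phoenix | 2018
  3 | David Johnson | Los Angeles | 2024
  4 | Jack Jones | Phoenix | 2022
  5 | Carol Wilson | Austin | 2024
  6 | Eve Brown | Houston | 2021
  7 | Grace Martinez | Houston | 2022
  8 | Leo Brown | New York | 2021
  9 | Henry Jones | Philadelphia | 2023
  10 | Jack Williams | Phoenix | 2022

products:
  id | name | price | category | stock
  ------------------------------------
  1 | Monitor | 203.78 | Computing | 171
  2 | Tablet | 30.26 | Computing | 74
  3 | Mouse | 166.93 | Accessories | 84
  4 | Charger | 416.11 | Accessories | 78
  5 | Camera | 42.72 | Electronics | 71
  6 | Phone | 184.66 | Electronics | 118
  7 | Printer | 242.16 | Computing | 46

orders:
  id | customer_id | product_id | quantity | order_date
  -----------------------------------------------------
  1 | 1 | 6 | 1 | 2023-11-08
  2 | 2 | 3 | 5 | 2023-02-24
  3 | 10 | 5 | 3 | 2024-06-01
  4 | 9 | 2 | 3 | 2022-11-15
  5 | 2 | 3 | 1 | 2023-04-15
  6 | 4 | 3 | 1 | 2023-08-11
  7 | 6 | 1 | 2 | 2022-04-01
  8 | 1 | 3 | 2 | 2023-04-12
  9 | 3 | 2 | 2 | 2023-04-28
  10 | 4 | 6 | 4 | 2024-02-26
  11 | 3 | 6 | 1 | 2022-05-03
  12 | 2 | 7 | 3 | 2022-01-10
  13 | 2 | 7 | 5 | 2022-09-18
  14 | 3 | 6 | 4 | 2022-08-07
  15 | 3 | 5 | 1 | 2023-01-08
SELECT name, price, stock FROM products WHERE price > 230.25 OR stock < 39

Execution result:
name | price | stock
Charger | 416.11 | 78
Printer | 242.16 | 46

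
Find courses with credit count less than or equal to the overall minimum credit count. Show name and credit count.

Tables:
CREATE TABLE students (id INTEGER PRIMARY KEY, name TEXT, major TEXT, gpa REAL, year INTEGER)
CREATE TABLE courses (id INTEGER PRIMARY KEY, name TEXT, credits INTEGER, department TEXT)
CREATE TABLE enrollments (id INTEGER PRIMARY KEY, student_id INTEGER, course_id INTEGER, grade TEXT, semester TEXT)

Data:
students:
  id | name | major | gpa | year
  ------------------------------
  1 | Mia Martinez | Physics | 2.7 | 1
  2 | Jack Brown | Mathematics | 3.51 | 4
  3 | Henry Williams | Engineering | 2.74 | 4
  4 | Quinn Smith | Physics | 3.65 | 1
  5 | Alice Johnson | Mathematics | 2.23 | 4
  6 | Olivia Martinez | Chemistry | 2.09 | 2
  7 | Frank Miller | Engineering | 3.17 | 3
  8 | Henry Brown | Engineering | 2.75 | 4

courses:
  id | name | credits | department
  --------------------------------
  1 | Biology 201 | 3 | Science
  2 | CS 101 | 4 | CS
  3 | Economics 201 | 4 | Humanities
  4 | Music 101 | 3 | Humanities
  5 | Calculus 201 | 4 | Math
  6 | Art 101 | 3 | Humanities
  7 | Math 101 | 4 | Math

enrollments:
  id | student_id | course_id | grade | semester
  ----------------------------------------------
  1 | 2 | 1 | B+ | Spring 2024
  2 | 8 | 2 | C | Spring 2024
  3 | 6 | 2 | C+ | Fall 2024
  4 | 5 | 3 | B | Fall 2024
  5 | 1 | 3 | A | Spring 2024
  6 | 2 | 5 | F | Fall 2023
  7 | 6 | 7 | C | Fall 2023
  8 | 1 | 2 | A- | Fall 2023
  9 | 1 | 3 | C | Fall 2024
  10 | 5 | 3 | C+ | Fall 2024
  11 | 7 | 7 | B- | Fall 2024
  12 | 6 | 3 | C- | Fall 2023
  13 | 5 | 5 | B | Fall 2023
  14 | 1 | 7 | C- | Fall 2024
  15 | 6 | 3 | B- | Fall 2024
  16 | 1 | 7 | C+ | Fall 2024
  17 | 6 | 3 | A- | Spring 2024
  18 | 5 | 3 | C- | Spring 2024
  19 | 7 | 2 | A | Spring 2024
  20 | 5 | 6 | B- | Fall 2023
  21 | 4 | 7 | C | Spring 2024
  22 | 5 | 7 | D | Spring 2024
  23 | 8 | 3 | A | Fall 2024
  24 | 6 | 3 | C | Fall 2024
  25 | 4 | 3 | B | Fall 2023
SELECT name, credits FROM courses WHERE credits <= (SELECT MIN(credits) FROM courses)

Execution result:
name | credits
Biology 201 | 3
Music 101 | 3
Art 101 | 3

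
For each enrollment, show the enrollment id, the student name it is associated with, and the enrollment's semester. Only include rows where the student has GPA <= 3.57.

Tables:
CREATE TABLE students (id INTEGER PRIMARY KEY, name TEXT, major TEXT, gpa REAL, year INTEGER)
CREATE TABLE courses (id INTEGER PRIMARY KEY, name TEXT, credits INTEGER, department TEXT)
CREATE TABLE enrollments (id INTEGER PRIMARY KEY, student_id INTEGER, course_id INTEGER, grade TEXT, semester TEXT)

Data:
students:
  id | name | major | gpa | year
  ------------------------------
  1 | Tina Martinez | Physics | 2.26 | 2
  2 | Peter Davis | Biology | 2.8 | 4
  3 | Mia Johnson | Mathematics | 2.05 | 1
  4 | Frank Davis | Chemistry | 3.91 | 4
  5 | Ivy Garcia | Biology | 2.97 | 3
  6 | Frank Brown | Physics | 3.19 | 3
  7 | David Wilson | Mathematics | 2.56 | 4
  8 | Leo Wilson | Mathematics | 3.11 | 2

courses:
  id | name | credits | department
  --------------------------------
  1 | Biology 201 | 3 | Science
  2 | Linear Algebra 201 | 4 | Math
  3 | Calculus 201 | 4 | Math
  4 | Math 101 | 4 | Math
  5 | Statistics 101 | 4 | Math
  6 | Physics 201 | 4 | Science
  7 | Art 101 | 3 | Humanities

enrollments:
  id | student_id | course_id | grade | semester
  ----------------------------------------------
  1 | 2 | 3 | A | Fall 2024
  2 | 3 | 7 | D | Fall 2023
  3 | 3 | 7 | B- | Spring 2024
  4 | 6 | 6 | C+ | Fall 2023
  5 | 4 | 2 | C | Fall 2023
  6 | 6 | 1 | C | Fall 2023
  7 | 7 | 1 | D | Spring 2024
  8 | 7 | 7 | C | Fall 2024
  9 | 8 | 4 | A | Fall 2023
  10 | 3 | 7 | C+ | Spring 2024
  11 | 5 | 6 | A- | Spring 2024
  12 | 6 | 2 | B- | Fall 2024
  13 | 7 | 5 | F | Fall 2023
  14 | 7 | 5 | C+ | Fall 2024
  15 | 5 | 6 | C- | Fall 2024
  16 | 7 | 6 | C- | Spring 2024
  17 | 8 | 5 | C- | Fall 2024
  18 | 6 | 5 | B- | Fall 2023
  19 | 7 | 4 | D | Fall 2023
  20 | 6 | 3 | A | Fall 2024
SELECT c.id, p.name AS student, c.semester FROM enrollments c JOIN students p ON c.student_id = p.id WHERE p.gpa <= 3.57

Execution result:
id | student | semester
1 | Peter Davis | Fall 2024
2 | Mia Johnson | Fall 2023
3 | Mia Johnson | Spring 2024
4 | Frank Brown | Fall 2023
6 | Frank Brown | Fall 2023
7 | David Wilson | Spring 2024
8 | David Wilson | Fall 2024
9 | Leo Wilson | Fall 2023
10 | Mia Johnson | Spring 2024
11 | Ivy Garcia | Spring 2024
12 | Frank Brown | Fall 2024
13 | David Wilson | Fall 2023
14 | David Wilson | Fall 2024
15 | Ivy Garcia | Fall 2024
16 | David Wilson | Spring 2024
17 | Leo Wilson | Fall 2024
18 | Frank Brown | Fall 2023
19 | David Wilson | Fall 2023
20 | Frank Brown | Fall 2024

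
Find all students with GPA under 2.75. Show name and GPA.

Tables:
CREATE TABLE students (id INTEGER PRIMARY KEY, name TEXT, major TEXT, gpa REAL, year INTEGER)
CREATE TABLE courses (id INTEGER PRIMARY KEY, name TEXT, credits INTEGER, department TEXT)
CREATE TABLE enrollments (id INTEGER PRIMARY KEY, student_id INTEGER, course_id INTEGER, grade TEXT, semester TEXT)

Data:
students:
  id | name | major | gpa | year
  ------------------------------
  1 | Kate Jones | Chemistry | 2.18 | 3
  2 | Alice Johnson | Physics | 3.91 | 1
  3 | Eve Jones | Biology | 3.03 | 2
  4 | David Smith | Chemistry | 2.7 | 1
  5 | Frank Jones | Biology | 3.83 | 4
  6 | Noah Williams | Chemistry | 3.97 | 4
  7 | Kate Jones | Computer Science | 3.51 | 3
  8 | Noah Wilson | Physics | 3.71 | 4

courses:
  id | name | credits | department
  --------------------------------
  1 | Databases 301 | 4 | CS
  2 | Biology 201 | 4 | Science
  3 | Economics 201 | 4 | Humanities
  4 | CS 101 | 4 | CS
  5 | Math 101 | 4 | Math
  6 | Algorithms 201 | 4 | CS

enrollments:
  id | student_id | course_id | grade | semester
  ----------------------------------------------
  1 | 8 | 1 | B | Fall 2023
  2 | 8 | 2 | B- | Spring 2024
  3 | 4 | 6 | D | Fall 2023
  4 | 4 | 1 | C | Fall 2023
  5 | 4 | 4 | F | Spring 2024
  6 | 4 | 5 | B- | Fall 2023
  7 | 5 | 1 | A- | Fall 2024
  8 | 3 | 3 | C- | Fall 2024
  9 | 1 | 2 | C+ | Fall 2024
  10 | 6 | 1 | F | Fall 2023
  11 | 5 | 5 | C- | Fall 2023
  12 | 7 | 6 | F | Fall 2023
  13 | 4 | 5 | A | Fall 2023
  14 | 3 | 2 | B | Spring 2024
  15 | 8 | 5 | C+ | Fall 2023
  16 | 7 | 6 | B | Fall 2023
SELECT name, gpa FROM students WHERE gpa < 2.75

Execution result:
name | gpa
Kate Jones | 2.18
David Smith | 2.70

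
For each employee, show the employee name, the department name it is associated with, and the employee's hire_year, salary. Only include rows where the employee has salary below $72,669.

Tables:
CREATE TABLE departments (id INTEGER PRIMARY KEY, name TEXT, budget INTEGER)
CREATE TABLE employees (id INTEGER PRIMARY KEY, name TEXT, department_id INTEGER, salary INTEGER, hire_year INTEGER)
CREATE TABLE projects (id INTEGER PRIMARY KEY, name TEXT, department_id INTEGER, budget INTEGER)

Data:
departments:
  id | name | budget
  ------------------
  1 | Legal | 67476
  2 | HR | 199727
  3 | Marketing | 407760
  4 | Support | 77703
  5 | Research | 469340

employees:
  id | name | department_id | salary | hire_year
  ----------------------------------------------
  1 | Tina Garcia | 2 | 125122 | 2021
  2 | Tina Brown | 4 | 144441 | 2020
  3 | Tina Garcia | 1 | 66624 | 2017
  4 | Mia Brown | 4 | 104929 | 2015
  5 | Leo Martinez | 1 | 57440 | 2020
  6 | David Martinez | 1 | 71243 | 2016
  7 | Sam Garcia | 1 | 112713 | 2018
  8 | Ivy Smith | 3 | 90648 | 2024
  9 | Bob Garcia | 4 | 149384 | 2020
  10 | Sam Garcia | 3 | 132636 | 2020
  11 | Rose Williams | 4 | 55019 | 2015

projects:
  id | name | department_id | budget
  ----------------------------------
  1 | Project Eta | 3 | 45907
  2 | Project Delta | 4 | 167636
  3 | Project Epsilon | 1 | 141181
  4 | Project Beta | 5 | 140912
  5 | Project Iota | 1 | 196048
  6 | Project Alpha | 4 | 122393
SELECT c.name, p.name AS department, c.hire_year, c.salary FROM employees c JOIN departments p ON c.department_id = p.id WHERE c.salary < 72669

Execution result:
name | department | hire_year | salary
Tina Garcia | Legal | 2017 | 66624
Leo Martinez | Legal | 2020 | 57440
David Martinez | Legal | 2016 | 71243
Rose Williams | Support | 2015 | 55019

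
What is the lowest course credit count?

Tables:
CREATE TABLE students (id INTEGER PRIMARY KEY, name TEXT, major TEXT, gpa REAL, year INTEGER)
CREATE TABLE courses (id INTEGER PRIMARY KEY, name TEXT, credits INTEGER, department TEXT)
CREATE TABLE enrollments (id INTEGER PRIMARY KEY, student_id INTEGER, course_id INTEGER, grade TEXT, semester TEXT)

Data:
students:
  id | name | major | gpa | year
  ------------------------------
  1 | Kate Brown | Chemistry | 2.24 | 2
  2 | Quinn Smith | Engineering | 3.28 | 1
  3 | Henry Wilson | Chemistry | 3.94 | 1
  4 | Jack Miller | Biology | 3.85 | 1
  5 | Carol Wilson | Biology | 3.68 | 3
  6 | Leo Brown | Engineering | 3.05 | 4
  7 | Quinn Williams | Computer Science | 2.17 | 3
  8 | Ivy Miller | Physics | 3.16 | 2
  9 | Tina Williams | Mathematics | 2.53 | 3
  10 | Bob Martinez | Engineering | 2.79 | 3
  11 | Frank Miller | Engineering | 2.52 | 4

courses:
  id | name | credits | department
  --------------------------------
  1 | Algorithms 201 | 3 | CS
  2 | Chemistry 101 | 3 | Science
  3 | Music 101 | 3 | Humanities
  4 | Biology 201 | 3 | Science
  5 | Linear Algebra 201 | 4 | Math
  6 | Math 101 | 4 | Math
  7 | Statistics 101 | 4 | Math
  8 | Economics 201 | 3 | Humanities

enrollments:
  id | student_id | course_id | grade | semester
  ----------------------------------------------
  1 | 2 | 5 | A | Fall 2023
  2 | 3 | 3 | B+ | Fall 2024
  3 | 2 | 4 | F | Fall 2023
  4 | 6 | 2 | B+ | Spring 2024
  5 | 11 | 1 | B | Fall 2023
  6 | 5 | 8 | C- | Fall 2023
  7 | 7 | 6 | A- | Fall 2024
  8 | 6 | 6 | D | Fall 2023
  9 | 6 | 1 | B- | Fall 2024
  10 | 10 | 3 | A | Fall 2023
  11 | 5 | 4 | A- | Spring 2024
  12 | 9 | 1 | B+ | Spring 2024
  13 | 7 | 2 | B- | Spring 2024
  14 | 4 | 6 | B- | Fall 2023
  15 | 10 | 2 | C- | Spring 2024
SELECT MIN(credits) FROM courses

Execution result:
3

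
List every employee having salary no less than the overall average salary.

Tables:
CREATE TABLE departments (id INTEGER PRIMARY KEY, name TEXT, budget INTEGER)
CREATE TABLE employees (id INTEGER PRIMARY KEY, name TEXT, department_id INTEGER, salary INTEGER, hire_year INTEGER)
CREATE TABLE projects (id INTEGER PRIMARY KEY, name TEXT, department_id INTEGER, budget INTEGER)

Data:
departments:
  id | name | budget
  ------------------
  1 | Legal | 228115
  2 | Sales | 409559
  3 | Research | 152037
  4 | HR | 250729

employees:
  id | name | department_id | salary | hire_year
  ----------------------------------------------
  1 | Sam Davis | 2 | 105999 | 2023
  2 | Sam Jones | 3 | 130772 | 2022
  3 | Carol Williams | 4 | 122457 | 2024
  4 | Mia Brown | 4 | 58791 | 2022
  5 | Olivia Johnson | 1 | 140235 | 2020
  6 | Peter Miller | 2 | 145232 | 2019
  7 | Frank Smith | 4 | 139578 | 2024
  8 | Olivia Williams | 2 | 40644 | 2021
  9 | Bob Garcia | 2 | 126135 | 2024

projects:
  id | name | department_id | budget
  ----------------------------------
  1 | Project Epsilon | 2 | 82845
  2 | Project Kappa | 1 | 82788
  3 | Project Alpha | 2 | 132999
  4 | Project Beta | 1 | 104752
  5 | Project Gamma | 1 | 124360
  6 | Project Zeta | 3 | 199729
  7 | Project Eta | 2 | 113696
SELECT name, salary FROM employees WHERE salary >= (SELECT AVG(salary) FROM employees)

Execution result:
name | salary
Sam Jones | 130772
Carol Williams | 122457
Olivia Johnson | 140235
Peter Miller | 145232
Frank Smith | 139578
Bob Garcia | 126135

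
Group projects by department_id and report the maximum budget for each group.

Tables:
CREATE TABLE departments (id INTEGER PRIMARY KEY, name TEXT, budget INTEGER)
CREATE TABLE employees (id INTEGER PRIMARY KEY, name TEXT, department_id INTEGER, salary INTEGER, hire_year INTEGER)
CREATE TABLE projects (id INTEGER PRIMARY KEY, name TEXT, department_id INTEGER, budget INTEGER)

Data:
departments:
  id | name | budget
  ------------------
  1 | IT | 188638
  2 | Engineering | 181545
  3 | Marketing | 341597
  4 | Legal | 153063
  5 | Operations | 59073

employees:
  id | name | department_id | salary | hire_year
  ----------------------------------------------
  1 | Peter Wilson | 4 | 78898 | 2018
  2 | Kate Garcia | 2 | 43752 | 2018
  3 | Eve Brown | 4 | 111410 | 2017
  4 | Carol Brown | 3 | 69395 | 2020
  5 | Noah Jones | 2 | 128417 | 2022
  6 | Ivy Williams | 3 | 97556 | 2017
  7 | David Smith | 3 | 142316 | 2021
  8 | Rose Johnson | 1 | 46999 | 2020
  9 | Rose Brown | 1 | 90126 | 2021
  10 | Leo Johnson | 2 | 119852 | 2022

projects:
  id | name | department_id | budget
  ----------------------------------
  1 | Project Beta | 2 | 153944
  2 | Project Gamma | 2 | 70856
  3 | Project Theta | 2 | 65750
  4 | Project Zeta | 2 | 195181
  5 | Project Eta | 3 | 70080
SELECT department_id, MAX(budget) AS max_budget FROM projects GROUP BY department_id

Execution result:
department_id | max_budget
2 | 195181
3 | 70080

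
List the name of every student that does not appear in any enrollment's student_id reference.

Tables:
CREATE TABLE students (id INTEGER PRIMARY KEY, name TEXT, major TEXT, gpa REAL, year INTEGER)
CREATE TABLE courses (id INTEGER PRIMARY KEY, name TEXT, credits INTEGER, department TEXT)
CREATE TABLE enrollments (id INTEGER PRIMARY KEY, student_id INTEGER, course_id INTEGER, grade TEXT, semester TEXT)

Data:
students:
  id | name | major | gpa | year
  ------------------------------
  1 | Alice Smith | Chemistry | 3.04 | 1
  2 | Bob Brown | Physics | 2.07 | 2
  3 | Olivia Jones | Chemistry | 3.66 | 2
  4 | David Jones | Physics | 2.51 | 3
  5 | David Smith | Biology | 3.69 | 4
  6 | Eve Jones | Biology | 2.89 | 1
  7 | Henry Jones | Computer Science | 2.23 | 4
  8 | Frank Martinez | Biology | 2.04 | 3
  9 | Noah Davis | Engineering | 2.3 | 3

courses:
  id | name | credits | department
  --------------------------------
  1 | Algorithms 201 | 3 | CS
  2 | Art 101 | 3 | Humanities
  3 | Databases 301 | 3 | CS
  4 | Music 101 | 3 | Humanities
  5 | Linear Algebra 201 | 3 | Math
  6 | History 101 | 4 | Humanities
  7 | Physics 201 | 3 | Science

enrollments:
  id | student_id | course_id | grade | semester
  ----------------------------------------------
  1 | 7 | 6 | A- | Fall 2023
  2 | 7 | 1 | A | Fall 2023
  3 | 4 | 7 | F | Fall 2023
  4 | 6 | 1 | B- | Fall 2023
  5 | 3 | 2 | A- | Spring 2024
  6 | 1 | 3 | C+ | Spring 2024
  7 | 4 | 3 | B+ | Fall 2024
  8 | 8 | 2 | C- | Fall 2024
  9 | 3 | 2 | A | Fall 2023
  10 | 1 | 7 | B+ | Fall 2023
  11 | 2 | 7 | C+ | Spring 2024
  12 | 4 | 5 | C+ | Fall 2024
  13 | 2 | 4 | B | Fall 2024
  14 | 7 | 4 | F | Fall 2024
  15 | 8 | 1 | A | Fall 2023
SELECT p.name FROM students p LEFT JOIN enrollments c ON c.student_id = p.id WHERE c.id IS NULL

Execution result:
name
David Smith
Noah Davis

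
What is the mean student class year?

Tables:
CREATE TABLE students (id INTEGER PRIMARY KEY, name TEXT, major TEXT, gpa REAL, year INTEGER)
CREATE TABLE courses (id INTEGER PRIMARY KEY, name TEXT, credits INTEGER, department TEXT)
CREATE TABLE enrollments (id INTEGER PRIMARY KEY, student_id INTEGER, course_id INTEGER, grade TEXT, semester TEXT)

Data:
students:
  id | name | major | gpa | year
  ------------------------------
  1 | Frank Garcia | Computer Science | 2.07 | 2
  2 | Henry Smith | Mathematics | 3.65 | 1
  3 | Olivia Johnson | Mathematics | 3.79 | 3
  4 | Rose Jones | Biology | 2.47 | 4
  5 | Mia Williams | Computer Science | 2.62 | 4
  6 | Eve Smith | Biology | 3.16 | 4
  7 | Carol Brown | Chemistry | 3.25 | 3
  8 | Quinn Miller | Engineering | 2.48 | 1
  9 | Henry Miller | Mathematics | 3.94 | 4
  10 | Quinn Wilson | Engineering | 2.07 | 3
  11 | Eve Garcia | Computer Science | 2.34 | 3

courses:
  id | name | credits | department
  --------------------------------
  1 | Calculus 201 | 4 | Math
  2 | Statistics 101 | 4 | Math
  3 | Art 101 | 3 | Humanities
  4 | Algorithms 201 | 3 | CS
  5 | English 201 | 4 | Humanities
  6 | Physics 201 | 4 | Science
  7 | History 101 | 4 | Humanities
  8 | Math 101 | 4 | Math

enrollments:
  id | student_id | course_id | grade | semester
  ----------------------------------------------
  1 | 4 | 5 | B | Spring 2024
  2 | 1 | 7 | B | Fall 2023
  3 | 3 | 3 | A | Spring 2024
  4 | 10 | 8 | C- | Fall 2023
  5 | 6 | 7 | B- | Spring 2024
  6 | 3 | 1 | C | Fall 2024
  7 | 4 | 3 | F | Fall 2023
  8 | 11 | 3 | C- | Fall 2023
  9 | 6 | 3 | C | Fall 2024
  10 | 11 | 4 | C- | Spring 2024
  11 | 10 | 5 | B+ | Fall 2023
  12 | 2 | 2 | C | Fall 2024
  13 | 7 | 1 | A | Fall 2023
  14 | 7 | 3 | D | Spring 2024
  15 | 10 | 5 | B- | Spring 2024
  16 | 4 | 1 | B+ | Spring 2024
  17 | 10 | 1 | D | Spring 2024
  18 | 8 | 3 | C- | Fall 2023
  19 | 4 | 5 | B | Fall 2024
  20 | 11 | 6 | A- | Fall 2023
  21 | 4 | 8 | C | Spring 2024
SELECT AVG(year) FROM students

Execution result:
2.91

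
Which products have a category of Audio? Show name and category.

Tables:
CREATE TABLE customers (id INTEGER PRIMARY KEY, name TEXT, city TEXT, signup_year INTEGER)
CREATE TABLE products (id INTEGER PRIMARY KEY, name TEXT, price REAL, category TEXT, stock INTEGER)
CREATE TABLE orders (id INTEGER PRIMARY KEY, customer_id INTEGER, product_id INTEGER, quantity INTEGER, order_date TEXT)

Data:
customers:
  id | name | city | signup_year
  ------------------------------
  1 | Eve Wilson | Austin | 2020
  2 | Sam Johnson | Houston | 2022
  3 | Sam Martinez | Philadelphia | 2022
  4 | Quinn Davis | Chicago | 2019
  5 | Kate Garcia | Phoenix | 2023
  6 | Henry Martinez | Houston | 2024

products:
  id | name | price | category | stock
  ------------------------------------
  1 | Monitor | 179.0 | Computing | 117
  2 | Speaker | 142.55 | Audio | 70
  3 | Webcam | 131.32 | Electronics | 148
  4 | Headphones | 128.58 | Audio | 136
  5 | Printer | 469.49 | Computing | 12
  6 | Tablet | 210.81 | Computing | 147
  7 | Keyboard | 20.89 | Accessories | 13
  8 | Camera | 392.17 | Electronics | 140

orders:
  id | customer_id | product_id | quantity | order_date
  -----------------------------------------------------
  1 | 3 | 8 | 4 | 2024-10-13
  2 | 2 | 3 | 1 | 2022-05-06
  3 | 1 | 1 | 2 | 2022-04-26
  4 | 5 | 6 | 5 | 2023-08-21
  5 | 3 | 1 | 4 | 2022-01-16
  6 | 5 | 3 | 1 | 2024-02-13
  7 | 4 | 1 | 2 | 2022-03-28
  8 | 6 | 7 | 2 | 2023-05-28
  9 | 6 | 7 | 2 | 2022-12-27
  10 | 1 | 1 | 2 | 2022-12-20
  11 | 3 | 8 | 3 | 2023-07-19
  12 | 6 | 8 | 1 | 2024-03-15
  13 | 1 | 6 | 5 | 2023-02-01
SELECT name, category FROM products WHERE category = 'Audio'

Execution result:
name | category
Speaker | Audio
Headphones | Audio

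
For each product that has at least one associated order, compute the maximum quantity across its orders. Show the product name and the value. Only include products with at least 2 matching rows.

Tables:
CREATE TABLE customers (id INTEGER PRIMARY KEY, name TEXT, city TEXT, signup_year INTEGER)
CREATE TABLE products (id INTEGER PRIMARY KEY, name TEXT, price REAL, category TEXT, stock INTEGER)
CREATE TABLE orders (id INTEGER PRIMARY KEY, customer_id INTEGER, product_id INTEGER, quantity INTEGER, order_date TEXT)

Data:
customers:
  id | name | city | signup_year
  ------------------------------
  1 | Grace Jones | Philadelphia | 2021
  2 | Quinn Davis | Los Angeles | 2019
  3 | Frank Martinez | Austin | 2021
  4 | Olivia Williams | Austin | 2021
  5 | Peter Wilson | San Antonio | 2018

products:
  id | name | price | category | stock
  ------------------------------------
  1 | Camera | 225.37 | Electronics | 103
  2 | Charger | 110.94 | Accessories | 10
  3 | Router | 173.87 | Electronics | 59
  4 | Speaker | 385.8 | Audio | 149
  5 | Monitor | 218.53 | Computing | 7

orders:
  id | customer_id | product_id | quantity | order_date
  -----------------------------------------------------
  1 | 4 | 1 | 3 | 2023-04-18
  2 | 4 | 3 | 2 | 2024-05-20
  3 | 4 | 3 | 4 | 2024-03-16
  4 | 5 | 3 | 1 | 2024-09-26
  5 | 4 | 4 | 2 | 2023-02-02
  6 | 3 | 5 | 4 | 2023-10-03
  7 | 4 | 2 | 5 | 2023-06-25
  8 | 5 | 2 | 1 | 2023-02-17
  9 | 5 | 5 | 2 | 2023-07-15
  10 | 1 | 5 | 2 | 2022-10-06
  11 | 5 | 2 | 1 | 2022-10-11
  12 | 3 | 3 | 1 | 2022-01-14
SELECT p.name, MAX(c.quantity) AS max_quantity FROM orders c JOIN products p ON c.product_id = p.id GROUP BY p.id, p.name HAVING COUNT(*) >= 2

Execution result:
name | max_quantity
Charger | 5
Router | 4
Monitor | 4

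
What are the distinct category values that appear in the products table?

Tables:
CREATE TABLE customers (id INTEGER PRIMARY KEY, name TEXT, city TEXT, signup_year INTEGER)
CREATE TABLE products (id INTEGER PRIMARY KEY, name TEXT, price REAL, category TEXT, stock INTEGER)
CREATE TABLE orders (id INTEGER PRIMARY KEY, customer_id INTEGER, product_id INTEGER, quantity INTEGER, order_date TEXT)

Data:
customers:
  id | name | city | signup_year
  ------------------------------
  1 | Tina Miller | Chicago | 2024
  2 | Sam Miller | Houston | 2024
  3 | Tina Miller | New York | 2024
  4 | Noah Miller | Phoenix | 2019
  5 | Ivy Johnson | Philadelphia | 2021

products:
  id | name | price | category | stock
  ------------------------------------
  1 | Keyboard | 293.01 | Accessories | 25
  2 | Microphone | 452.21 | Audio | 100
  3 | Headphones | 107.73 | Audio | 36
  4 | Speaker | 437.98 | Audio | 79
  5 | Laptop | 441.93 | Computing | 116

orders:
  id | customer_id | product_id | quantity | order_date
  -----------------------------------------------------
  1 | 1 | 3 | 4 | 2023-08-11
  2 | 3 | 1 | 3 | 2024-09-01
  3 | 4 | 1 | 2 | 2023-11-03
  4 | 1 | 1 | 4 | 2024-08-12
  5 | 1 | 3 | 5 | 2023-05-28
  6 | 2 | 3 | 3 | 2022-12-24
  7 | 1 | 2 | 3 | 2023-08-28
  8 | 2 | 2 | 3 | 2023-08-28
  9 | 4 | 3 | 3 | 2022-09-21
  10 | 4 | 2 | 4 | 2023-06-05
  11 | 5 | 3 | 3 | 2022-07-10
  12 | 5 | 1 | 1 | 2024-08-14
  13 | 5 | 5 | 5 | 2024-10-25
SELECT DISTINCT category FROM products

Execution result:
category
Accessories
Audio
Computing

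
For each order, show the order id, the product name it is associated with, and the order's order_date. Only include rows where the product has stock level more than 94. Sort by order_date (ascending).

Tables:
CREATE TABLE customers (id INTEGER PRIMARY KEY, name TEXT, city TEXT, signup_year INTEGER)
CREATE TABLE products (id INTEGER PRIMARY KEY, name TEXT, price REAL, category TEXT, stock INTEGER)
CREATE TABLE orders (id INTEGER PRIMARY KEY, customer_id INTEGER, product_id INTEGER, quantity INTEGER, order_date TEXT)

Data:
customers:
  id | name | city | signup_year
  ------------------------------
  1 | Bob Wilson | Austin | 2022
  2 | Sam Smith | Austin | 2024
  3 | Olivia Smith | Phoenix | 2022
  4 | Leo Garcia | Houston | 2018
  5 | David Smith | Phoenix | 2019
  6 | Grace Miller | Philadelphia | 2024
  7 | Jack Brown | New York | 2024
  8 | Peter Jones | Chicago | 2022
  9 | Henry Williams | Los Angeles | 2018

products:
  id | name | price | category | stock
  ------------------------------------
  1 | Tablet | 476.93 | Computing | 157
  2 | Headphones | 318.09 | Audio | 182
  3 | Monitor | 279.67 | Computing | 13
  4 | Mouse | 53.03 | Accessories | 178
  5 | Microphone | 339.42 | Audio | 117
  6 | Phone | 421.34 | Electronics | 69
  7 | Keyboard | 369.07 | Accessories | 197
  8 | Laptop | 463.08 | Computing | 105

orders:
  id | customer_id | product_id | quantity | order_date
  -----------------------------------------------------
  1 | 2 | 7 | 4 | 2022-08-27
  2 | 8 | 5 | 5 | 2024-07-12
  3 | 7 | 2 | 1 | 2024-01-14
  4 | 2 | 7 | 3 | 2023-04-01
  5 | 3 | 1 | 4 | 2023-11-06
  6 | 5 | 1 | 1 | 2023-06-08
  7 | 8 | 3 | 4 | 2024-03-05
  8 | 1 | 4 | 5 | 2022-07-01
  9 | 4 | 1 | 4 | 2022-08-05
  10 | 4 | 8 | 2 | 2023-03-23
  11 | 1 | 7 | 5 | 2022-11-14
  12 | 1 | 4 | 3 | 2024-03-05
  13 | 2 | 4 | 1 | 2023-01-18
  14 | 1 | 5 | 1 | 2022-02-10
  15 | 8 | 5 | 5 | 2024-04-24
SELECT c.id, p.name AS product, c.order_date FROM orders c JOIN products p ON c.product_id = p.id WHERE p.stock > 94 ORDER BY c.order_date ASC

Execution result:
id | product | order_date
14 | Microphone | 2022-02-10
8 | Mouse | 2022-07-01
9 | Tablet | 2022-08-05
1 | Keyboard | 2022-08-27
11 | Keyboard | 2022-11-14
13 | Mouse | 2023-01-18
10 | Laptop | 2023-03-23
4 | Keyboard | 2023-04-01
6 | Tablet | 2023-06-08
5 | Tablet | 2023-11-06
3 | Headphones | 2024-01-14
12 | Mouse | 2024-03-05
15 | Microphone | 2024-04-24
2 | Microphone | 2024-07-12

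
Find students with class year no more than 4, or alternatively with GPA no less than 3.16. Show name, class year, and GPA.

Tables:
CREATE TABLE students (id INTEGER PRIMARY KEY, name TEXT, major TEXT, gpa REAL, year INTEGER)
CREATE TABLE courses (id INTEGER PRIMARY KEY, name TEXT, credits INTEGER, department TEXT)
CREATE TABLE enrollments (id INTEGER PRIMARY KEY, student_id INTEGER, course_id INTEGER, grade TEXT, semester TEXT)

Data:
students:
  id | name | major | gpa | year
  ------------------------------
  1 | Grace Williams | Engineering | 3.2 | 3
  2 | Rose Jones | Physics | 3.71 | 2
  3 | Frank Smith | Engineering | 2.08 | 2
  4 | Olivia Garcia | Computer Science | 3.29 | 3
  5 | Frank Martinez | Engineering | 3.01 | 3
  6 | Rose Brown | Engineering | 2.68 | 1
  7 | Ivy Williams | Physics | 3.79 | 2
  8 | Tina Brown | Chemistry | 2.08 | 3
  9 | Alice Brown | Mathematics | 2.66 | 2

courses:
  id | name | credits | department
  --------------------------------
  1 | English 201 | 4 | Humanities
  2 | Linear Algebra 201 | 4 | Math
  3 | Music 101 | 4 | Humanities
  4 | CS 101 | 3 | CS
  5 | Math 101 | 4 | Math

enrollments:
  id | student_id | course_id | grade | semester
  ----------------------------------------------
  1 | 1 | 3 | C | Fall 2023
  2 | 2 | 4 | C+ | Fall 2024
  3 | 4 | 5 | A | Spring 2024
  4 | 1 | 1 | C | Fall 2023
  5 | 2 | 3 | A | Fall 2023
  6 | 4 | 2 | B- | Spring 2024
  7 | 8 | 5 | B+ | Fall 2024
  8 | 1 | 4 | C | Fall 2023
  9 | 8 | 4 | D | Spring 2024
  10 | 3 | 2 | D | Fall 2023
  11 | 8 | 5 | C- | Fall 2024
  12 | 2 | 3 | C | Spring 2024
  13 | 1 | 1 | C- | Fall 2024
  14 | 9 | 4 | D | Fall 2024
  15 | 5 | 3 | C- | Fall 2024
SELECT name, year, gpa FROM students WHERE year <= 4 OR gpa >= 3.16

Execution result:
name | year | gpa
Grace Williams | 3 | 3.20
Rose Jones | 2 | 3.71
Frank Smith | 2 | 2.08
Olivia Garcia | 3 | 3.29
Frank Martinez | 3 | 3.01
Rose Brown | 1 | 2.68
Ivy Williams | 2 | 3.79
Tina Brown | 3 | 2.08
Alice Brown | 2 | 2.66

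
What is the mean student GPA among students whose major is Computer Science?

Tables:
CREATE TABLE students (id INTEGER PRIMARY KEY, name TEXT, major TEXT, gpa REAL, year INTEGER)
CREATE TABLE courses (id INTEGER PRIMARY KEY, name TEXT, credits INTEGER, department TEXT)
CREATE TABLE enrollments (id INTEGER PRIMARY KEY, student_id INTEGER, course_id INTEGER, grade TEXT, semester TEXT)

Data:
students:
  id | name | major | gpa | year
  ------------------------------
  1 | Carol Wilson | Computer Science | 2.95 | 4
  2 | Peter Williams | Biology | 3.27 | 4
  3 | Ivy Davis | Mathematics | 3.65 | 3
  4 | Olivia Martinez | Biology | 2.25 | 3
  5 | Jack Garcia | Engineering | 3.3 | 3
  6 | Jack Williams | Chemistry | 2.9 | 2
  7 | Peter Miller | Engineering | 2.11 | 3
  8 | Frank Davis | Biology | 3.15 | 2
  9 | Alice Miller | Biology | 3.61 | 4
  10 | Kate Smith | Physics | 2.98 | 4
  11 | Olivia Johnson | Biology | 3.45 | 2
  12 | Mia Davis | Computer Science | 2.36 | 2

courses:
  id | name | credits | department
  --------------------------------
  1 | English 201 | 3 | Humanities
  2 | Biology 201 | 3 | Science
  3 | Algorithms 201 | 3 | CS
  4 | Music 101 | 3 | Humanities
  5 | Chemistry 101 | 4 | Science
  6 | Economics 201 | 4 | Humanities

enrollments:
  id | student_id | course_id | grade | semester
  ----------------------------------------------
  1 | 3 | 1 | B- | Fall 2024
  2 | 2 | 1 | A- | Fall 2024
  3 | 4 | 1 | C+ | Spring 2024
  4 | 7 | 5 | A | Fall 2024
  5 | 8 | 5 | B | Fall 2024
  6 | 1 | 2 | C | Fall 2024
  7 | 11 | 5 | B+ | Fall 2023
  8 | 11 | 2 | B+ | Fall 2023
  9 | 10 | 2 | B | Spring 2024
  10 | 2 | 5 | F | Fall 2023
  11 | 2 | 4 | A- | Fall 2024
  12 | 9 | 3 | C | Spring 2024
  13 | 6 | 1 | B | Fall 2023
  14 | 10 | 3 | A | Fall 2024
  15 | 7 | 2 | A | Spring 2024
SELECT AVG(gpa) FROM students WHERE major = 'Computer Science'

Execution result:
2.66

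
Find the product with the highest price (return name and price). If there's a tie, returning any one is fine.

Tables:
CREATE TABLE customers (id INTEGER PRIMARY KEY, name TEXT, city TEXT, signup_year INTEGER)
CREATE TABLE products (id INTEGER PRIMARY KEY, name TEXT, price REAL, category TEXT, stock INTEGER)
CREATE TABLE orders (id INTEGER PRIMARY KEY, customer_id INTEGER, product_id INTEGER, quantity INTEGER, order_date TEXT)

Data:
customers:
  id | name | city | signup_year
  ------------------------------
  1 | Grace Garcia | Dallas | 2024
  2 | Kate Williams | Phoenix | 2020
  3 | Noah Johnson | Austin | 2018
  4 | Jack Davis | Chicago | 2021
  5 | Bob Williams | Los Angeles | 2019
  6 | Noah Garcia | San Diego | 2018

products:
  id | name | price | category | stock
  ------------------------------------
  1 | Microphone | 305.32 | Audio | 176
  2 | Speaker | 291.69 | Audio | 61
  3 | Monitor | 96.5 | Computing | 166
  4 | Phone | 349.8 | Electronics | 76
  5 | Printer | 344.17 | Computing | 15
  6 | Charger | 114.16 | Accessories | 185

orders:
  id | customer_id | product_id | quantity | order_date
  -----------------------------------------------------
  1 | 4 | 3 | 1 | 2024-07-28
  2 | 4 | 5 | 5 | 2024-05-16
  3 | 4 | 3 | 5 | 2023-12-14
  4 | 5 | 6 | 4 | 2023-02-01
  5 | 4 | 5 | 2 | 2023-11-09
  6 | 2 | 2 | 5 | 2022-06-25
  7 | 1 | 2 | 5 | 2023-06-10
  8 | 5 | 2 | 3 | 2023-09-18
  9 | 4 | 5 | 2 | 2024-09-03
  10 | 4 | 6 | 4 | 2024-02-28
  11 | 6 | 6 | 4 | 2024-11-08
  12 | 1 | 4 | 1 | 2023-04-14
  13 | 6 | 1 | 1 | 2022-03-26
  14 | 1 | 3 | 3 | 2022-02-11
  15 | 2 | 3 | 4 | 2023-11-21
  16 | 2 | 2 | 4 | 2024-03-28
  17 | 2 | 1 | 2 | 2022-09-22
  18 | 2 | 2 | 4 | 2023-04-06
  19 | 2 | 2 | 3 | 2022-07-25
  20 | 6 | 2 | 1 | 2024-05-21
SELECT name, price FROM products ORDER BY price DESC LIMIT 1

Execution result:
name | price
Phone | 349.80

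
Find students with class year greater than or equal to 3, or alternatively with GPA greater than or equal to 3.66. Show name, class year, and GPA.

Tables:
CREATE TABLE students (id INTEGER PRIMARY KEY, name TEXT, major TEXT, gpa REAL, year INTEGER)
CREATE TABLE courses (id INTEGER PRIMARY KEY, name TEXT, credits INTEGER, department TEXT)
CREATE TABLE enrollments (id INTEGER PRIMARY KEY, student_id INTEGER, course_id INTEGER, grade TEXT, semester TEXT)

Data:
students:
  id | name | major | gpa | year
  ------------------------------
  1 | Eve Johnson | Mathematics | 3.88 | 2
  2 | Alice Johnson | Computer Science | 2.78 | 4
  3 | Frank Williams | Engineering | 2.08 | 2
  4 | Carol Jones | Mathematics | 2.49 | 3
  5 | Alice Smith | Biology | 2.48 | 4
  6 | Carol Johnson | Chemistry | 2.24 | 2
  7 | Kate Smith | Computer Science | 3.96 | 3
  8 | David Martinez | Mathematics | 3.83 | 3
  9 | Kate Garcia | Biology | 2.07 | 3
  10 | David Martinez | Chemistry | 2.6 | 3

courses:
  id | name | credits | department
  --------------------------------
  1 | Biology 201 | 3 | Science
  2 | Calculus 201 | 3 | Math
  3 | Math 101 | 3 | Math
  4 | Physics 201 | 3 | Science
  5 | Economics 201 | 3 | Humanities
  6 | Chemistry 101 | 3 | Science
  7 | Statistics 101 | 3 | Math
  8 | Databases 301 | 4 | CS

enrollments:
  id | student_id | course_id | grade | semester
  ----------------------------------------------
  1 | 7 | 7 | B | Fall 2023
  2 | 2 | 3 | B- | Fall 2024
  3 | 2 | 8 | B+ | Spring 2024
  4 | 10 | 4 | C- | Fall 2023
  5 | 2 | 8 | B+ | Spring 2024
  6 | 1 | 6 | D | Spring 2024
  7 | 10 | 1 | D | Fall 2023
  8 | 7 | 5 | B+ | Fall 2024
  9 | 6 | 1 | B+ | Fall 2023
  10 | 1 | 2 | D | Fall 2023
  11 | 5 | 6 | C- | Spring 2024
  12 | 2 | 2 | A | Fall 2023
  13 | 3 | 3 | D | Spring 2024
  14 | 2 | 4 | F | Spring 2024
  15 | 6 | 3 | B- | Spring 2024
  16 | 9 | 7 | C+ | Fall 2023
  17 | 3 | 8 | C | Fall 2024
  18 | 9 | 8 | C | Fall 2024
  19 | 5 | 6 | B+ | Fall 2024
SELECT name, year, gpa FROM students WHERE year >= 3 OR gpa >= 3.66

Execution result:
name | year | gpa
Eve Johnson | 2 | 3.88
Alice Johnson | 4 | 2.78
Carol Jones | 3 | 2.49
Alice Smith | 4 | 2.48
Kate Smith | 3 | 3.96
David Martinez | 3 | 3.83
Kate Garcia | 3 | 2.07
David Martinez | 3 | 2.60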